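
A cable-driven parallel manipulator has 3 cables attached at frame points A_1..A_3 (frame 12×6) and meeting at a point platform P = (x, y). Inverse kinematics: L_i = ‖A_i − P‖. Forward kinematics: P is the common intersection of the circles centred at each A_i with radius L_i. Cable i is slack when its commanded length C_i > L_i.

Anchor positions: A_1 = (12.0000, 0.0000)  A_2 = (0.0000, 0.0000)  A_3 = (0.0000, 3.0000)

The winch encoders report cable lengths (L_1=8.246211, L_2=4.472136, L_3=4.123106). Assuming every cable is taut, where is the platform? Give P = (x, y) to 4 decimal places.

expand ‖A_i−P‖²=L_i² and subtract eq 1 (k_i ≔ ‖A_i‖²−L_i²)
k_1 = 144.0000+0.0000−68.0000 = 76.0000
eq1−eq2 → [24.0000  0.0000]·P = 96.0000
eq1−eq3 → [24.0000  -6.0000]·P = 84.0000
2×2 solve → P = (4.0000, 2.0000)

(4.0000, 2.0000)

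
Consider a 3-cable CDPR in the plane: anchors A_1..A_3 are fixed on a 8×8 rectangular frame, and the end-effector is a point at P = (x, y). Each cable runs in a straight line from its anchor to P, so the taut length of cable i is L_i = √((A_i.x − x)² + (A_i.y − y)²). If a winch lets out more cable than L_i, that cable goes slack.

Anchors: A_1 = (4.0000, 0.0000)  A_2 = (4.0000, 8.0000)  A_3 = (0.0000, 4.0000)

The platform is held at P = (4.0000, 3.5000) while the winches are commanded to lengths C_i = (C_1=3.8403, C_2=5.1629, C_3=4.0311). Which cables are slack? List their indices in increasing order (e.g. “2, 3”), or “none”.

cable 1: √((0.0000)²+(-3.5000)²)=3.5000, C_1=3.8403: slack
cable 2: √((0.0000)²+(4.5000)²)=4.5000, C_2=5.1629: slack
cable 3: √((-4.0000)²+(0.5000)²)=4.0311, C_3=4.0311: taut

1, 2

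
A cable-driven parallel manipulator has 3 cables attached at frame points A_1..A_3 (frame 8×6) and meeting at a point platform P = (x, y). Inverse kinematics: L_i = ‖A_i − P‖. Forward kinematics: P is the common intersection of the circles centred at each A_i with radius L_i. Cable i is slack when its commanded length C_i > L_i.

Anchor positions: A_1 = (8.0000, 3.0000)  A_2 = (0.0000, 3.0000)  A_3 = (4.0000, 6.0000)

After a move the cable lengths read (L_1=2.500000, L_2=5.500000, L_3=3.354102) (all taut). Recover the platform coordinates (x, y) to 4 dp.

each cable: (A_i−P)·(A_i−P) = L_i²; let c_i = ‖A_i‖²−L_i²
c_1 = 64.0000+9.0000−6.2500 = 66.7500
row 1: 16.0000x + 0.0000y = 88.0000  (c_2=-21.2500)
row 2: 8.0000x − 6.0000y = 26.0000  (c_3=40.7500)
Cramer on rows 1–2 → x = 5.5000, y = 3.0000

(5.5000, 3.0000)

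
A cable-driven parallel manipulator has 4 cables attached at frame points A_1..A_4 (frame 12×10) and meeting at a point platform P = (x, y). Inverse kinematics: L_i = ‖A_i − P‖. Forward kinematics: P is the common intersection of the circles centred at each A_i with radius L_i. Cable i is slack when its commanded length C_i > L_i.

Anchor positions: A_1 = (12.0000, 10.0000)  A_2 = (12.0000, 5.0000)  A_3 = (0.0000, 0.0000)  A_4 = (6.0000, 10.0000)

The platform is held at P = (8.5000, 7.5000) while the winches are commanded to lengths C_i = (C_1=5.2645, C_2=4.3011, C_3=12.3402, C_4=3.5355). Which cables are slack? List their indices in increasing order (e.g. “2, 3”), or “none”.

i=1: geometric 4.3012 vs commanded 5.2645 ⇒ slack
i=2: geometric 4.3012 vs commanded 4.3011 ⇒ taut
i=3: geometric 11.3358 vs commanded 12.3402 ⇒ slack
i=4: geometric 3.5355 vs commanded 3.5355 ⇒ taut

1, 3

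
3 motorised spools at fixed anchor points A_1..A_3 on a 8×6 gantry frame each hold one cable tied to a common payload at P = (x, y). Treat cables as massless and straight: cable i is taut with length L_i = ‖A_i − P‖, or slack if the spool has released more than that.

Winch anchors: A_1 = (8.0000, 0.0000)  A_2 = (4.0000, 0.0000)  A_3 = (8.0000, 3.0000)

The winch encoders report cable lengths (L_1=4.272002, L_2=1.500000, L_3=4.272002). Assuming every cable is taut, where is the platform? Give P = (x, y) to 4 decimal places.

(4.0000, 1.5000)

expand ‖A_i−P‖²=L_i² and subtract eq 1 (q_i ≔ ‖A_i‖²−L_i²)
q_1 = 64.0000+0.0000−18.2500 = 45.7500
eq1−eq2 → [8.0000  0.0000]·P = 32.0000
eq1−eq3 → [0.0000  -6.0000]·P = -9.0000
2×2 solve → P = (4.0000, 1.5000)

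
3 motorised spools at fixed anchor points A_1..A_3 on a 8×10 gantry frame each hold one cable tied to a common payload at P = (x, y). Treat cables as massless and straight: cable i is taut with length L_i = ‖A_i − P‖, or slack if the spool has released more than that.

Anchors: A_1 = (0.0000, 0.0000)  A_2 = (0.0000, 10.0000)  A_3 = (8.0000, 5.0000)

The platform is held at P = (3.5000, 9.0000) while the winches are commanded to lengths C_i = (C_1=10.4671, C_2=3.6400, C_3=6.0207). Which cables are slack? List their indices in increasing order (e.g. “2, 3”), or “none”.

i=1: geometric 9.6566 vs commanded 10.4671 ⇒ slack
i=2: geometric 3.6401 vs commanded 3.6400 ⇒ taut
i=3: geometric 6.0208 vs commanded 6.0207 ⇒ taut

1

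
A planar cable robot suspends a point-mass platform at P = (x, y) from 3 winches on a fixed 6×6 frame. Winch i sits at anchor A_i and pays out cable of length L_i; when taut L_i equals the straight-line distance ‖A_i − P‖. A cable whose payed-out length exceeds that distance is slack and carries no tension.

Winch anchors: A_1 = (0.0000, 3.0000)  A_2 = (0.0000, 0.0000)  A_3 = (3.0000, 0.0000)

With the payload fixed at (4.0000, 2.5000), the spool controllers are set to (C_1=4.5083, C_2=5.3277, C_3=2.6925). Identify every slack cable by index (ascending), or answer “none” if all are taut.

cable 1: L_1 = ‖A_1−P‖ = 4.0311;  C_1 = 4.5083 → slack
cable 2: L_2 = ‖A_2−P‖ = 4.7170;  C_2 = 5.3277 → slack
cable 3: L_3 = ‖A_3−P‖ = 2.6926;  C_3 = 2.6925 → taut

1, 2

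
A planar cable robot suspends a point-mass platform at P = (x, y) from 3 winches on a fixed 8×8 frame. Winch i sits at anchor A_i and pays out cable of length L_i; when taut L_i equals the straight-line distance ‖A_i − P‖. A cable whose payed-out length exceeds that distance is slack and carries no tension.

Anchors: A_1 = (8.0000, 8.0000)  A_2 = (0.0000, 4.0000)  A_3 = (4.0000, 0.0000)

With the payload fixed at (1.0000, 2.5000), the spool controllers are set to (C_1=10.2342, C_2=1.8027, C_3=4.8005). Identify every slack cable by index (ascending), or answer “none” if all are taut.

cable 1: L_1 = ‖A_1−P‖ = 8.9022;  C_1 = 10.2342 → slack
cable 2: L_2 = ‖A_2−P‖ = 1.8028;  C_2 = 1.8027 → taut
cable 3: L_3 = ‖A_3−P‖ = 3.9051;  C_3 = 4.8005 → slack

1, 3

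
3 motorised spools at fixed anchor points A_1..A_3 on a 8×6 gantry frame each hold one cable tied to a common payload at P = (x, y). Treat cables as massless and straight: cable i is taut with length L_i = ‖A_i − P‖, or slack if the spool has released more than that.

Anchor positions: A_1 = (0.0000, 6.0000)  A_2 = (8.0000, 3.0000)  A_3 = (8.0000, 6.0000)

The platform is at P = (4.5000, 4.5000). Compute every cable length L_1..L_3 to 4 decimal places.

(4.7434, 3.8079, 3.8079)

L_1 = √((0.0000−4.5000)² + (6.0000−4.5000)²) = 4.7434
L_2 = √((8.0000−4.5000)² + (3.0000−4.5000)²) = 3.8079
L_3 = √((8.0000−4.5000)² + (6.0000−4.5000)²) = 3.8079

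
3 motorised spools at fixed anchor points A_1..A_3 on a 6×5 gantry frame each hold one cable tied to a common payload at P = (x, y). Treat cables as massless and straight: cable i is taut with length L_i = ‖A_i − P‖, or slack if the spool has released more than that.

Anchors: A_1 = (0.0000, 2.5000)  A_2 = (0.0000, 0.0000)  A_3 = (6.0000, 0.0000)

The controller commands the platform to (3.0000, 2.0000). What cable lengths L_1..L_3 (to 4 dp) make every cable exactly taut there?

L_1 = √((0.0000−3.0000)² + (2.5000−2.0000)²) = 3.0414
L_2 = √((0.0000−3.0000)² + (0.0000−2.0000)²) = 3.6056
L_3 = √((6.0000−3.0000)² + (0.0000−2.0000)²) = 3.6056

(3.0414, 3.6056, 3.6056)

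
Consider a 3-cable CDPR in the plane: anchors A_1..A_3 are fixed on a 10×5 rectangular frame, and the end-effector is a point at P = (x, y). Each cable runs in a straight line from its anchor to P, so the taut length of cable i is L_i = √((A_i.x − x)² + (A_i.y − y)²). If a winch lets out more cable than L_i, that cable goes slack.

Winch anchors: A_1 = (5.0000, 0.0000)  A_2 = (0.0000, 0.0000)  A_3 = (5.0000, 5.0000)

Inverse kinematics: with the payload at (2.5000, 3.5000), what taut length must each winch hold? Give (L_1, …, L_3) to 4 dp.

(4.3012, 4.3012, 2.9155)

L_1: Δ = A_1−P = (2.5000, -3.5000) → ‖Δ‖ = √18.5000 = 4.3012
L_2: Δ = A_2−P = (-2.5000, -3.5000) → ‖Δ‖ = √18.5000 = 4.3012
L_3: Δ = A_3−P = (2.5000, 1.5000) → ‖Δ‖ = √8.5000 = 2.9155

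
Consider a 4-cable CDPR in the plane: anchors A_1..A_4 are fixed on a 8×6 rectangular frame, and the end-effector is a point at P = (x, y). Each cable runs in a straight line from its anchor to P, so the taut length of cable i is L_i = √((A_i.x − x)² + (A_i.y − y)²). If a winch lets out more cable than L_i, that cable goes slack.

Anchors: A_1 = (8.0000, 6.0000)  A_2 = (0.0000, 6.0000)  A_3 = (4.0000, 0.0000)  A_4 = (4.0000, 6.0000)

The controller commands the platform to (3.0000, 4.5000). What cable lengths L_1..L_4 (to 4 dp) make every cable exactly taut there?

L_1: Δ = A_1−P = (5.0000, 1.5000) → ‖Δ‖ = √27.2500 = 5.2202
L_2: Δ = A_2−P = (-3.0000, 1.5000) → ‖Δ‖ = √11.2500 = 3.3541
L_3: Δ = A_3−P = (1.0000, -4.5000) → ‖Δ‖ = √21.2500 = 4.6098
L_4: Δ = A_4−P = (1.0000, 1.5000) → ‖Δ‖ = √3.2500 = 1.8028

(5.2202, 3.3541, 4.6098, 1.8028)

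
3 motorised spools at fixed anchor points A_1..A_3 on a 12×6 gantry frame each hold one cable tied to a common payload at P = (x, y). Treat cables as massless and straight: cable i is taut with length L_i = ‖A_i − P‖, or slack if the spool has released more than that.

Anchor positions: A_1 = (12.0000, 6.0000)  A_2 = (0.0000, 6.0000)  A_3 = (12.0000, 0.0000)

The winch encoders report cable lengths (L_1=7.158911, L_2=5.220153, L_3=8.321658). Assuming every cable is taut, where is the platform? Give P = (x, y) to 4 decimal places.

(5.0000, 4.5000)

circle eqns → linear via eq_j − eq_1; set k_j = A_j·A_j − L_j²
k_1 = 144.0000+36.0000−51.2500 = 128.7500
24.0000·x + 0.0000·y = k_1−k_2 = 120.0000
0.0000·x + 12.0000·y = k_1−k_3 = 54.0000
solve first two rows → x=5.0000, y=4.5000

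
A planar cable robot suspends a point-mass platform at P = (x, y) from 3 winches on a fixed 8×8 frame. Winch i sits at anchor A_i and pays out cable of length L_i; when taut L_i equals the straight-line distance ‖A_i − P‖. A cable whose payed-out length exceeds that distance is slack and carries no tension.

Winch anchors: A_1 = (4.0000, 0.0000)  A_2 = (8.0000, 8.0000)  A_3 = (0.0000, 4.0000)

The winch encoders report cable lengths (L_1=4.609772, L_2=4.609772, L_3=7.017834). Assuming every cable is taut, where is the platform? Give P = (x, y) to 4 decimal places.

(7.0000, 3.5000)

each cable: (A_i−P)·(A_i−P) = L_i²; let c_i = ‖A_i‖²−L_i²
c_1 = 16.0000+0.0000−21.2500 = -5.2500
row 1: -8.0000x − 16.0000y = -112.0000  (c_2=106.7500)
row 2: 8.0000x − 8.0000y = 28.0000  (c_3=-33.2500)
Cramer on rows 1–2 → x = 7.0000, y = 3.5000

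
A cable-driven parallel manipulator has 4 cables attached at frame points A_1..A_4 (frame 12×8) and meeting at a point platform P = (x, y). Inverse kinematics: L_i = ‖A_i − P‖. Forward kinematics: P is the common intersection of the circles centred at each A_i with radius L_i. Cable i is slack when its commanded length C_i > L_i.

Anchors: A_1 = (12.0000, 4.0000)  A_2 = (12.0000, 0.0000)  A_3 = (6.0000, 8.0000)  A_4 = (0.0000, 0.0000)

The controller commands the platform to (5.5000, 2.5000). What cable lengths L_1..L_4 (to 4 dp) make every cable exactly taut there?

(6.6708, 6.9642, 5.5227, 6.0415)

cable 1: Δx=6.5000, Δy=1.5000; L_1 = √(Δx²+Δy²) = 6.6708
cable 2: Δx=6.5000, Δy=-2.5000; L_2 = √(Δx²+Δy²) = 6.9642
cable 3: Δx=0.5000, Δy=5.5000; L_3 = √(Δx²+Δy²) = 5.5227
cable 4: Δx=-5.5000, Δy=-2.5000; L_4 = √(Δx²+Δy²) = 6.0415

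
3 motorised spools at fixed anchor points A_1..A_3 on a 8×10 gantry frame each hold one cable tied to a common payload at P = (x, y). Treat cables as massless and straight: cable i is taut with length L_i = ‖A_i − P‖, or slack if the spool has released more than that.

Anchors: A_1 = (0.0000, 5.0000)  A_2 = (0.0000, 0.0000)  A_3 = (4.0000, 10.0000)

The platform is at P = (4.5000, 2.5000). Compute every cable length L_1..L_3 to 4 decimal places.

L_1 = √((0.0000−4.5000)² + (5.0000−2.5000)²) = 5.1478
L_2 = √((0.0000−4.5000)² + (0.0000−2.5000)²) = 5.1478
L_3 = √((4.0000−4.5000)² + (10.0000−2.5000)²) = 7.5166

(5.1478, 5.1478, 7.5166)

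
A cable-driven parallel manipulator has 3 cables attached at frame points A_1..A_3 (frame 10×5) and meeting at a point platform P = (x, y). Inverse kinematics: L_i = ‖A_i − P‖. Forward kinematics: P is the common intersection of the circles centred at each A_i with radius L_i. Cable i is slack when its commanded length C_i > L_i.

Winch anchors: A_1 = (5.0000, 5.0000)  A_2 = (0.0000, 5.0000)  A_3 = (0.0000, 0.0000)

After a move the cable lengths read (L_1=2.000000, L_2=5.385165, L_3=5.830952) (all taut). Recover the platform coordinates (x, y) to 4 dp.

(5.0000, 3.0000)

each cable: (A_i−P)·(A_i−P) = L_i²; let q_i = ‖A_i‖²−L_i²
q_1 = 25.0000+25.0000−4.0000 = 46.0000
row 1: 10.0000x + 0.0000y = 50.0000  (q_2=-4.0000)
row 2: 10.0000x + 10.0000y = 80.0000  (q_3=-34.0000)
Cramer on rows 1–2 → x = 5.0000, y = 3.0000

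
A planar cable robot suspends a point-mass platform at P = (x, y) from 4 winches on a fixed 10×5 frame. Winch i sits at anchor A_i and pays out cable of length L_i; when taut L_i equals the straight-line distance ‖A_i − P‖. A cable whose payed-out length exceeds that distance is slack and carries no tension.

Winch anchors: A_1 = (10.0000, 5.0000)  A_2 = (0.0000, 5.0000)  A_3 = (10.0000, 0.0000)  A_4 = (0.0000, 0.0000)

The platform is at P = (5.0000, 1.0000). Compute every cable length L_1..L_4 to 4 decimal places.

L_1 = √((10.0000−5.0000)² + (5.0000−1.0000)²) = 6.4031
L_2 = √((0.0000−5.0000)² + (5.0000−1.0000)²) = 6.4031
L_3 = √((10.0000−5.0000)² + (0.0000−1.0000)²) = 5.0990
L_4 = √((0.0000−5.0000)² + (0.0000−1.0000)²) = 5.0990

(6.4031, 6.4031, 5.0990, 5.0990)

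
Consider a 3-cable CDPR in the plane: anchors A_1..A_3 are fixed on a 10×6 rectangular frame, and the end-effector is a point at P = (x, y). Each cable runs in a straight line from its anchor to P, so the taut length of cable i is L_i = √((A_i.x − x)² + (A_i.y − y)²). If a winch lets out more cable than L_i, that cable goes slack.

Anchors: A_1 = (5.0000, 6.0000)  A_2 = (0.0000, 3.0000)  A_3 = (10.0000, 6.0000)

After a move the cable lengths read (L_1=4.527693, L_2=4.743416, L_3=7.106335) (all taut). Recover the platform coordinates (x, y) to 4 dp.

(4.5000, 1.5000)

expand ‖A_i−P‖²=L_i² and subtract eq 1 (q_i ≔ ‖A_i‖²−L_i²)
q_1 = 25.0000+36.0000−20.5000 = 40.5000
eq1−eq2 → [10.0000  6.0000]·P = 54.0000
eq1−eq3 → [-10.0000  0.0000]·P = -45.0000
2×2 solve → P = (4.5000, 1.5000)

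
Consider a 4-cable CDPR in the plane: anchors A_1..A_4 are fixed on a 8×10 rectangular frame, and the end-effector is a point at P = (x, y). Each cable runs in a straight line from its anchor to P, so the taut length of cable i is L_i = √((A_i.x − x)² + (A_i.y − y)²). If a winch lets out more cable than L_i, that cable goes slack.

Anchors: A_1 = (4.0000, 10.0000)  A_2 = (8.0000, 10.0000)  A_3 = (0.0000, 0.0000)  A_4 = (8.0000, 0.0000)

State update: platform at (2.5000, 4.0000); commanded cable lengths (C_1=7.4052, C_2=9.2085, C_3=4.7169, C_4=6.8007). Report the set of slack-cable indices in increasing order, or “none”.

1, 2

cable 1: √((1.5000)²+(6.0000)²)=6.1847, C_1=7.4052: slack
cable 2: √((5.5000)²+(6.0000)²)=8.1394, C_2=9.2085: slack
cable 3: √((-2.5000)²+(-4.0000)²)=4.7170, C_3=4.7169: taut
cable 4: √((5.5000)²+(-4.0000)²)=6.8007, C_4=6.8007: taut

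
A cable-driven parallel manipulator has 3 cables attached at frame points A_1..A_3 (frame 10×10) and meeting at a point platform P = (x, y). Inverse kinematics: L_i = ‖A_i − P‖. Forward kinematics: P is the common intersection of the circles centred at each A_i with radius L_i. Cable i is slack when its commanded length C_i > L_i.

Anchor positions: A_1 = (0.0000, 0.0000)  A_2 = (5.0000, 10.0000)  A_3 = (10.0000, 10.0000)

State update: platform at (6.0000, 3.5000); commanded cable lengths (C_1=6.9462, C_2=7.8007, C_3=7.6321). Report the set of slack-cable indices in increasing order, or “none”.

cable 1: √((-6.0000)²+(-3.5000)²)=6.9462, C_1=6.9462: taut
cable 2: √((-1.0000)²+(6.5000)²)=6.5765, C_2=7.8007: slack
cable 3: √((4.0000)²+(6.5000)²)=7.6322, C_3=7.6321: taut

2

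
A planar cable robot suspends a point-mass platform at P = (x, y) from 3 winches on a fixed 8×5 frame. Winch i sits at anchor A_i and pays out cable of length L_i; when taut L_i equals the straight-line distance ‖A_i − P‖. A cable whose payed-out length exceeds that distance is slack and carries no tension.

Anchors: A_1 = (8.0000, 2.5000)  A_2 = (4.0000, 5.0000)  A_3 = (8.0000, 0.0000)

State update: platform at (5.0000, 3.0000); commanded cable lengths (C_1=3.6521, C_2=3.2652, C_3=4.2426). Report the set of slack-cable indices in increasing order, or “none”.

1, 2

i=1: geometric 3.0414 vs commanded 3.6521 ⇒ slack
i=2: geometric 2.2361 vs commanded 3.2652 ⇒ slack
i=3: geometric 4.2426 vs commanded 4.2426 ⇒ taut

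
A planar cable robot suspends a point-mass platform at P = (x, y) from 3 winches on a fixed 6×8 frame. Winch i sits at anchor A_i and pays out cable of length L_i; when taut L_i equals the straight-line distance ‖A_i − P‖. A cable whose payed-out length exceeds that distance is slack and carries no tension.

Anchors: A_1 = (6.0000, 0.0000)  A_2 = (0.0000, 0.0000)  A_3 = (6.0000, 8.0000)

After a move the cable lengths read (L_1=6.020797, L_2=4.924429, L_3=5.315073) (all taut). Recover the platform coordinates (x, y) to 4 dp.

expand ‖A_i−P‖²=L_i² and subtract eq 1 (c_i ≔ ‖A_i‖²−L_i²)
c_1 = 36.0000+0.0000−36.2500 = -0.2500
eq1−eq2 → [12.0000  0.0000]·P = 24.0000
eq1−eq3 → [0.0000  -16.0000]·P = -72.0000
2×2 solve → P = (2.0000, 4.5000)

(2.0000, 4.5000)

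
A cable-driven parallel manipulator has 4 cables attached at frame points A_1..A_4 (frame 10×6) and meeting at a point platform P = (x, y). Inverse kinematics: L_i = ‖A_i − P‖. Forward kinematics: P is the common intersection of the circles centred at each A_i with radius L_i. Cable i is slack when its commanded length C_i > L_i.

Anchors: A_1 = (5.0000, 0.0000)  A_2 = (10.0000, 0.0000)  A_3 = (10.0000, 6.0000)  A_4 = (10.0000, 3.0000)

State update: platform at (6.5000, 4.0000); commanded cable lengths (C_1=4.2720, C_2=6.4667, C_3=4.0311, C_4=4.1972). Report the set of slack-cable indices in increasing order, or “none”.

cable 1: √((-1.5000)²+(-4.0000)²)=4.2720, C_1=4.2720: taut
cable 2: √((3.5000)²+(-4.0000)²)=5.3151, C_2=6.4667: slack
cable 3: √((3.5000)²+(2.0000)²)=4.0311, C_3=4.0311: taut
cable 4: √((3.5000)²+(-1.0000)²)=3.6401, C_4=4.1972: slack

2, 4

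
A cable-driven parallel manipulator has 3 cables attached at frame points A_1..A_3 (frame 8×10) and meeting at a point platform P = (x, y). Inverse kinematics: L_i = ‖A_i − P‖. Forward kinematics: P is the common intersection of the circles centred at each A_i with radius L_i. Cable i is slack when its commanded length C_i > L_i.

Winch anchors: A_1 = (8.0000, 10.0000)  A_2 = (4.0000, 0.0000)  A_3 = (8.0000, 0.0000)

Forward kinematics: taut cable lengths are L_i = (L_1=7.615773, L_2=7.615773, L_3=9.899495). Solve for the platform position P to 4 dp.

(1.0000, 7.0000)

each cable: (A_i−P)·(A_i−P) = L_i²; let k_i = ‖A_i‖²−L_i²
k_1 = 64.0000+100.0000−58.0000 = 106.0000
row 1: 8.0000x + 20.0000y = 148.0000  (k_2=-42.0000)
row 2: 0.0000x + 20.0000y = 140.0000  (k_3=-34.0000)
Cramer on rows 1–2 → x = 1.0000, y = 7.0000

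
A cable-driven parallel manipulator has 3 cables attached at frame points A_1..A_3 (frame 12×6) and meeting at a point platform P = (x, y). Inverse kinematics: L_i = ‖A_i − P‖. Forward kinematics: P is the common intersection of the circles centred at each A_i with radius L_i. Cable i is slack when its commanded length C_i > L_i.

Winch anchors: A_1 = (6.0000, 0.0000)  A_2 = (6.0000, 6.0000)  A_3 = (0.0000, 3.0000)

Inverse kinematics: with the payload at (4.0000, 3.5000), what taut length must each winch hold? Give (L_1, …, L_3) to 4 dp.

(4.0311, 3.2016, 4.0311)

cable 1: Δx=2.0000, Δy=-3.5000; L_1 = √(Δx²+Δy²) = 4.0311
cable 2: Δx=2.0000, Δy=2.5000; L_2 = √(Δx²+Δy²) = 3.2016
cable 3: Δx=-4.0000, Δy=-0.5000; L_3 = √(Δx²+Δy²) = 4.0311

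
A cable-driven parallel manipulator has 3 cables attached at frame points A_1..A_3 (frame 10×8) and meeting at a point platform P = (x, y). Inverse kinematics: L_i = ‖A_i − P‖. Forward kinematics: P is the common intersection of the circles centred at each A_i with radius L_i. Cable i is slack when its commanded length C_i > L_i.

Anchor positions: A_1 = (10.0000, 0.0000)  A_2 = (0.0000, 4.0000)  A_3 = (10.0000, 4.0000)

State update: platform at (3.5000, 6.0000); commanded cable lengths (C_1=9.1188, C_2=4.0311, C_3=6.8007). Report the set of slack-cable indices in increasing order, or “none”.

1

cable 1: L_1 = ‖A_1−P‖ = 8.8459;  C_1 = 9.1188 → slack
cable 2: L_2 = ‖A_2−P‖ = 4.0311;  C_2 = 4.0311 → taut
cable 3: L_3 = ‖A_3−P‖ = 6.8007;  C_3 = 6.8007 → taut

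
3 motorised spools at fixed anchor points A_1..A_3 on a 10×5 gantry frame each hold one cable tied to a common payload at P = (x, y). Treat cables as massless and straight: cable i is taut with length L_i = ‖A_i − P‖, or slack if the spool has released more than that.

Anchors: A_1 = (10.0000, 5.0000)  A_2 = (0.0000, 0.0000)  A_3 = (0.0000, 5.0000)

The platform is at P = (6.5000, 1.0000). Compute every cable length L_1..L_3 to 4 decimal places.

(5.3151, 6.5765, 7.6322)

L_1: Δ = A_1−P = (3.5000, 4.0000) → ‖Δ‖ = √28.2500 = 5.3151
L_2: Δ = A_2−P = (-6.5000, -1.0000) → ‖Δ‖ = √43.2500 = 6.5765
L_3: Δ = A_3−P = (-6.5000, 4.0000) → ‖Δ‖ = √58.2500 = 7.6322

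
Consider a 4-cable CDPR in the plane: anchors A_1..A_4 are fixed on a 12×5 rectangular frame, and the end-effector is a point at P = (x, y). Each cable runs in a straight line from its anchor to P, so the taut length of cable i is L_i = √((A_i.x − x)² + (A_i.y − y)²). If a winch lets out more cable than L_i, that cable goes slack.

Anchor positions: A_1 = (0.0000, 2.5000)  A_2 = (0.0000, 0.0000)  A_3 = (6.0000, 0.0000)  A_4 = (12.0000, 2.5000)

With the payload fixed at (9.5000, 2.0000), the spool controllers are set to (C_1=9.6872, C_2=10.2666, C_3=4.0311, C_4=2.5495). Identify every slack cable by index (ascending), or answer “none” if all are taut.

1, 2

cable 1: L_1 = ‖A_1−P‖ = 9.5131;  C_1 = 9.6872 → slack
cable 2: L_2 = ‖A_2−P‖ = 9.7082;  C_2 = 10.2666 → slack
cable 3: L_3 = ‖A_3−P‖ = 4.0311;  C_3 = 4.0311 → taut
cable 4: L_4 = ‖A_4−P‖ = 2.5495;  C_4 = 2.5495 → taut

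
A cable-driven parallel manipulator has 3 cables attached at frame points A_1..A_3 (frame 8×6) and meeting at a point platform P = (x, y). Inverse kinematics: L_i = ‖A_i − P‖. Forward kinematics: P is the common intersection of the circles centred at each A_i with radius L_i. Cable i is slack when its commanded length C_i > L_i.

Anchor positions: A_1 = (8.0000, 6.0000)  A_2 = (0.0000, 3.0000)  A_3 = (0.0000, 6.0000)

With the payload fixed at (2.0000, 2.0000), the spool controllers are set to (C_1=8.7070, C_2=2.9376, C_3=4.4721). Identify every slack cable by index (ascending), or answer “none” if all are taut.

cable 1: L_1 = ‖A_1−P‖ = 7.2111;  C_1 = 8.7070 → slack
cable 2: L_2 = ‖A_2−P‖ = 2.2361;  C_2 = 2.9376 → slack
cable 3: L_3 = ‖A_3−P‖ = 4.4721;  C_3 = 4.4721 → taut

1, 2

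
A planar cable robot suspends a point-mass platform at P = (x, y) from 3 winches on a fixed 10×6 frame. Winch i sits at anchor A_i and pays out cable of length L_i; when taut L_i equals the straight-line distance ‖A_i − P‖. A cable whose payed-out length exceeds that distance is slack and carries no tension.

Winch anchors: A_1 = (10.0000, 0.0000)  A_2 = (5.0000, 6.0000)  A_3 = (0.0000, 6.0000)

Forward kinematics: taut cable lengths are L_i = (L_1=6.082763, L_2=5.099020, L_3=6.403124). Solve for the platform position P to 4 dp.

(4.0000, 1.0000)

each cable: (A_i−P)·(A_i−P) = L_i²; let k_i = ‖A_i‖²−L_i²
k_1 = 100.0000+0.0000−37.0000 = 63.0000
row 1: 10.0000x − 12.0000y = 28.0000  (k_2=35.0000)
row 2: 20.0000x − 12.0000y = 68.0000  (k_3=-5.0000)
Cramer on rows 1–2 → x = 4.0000, y = 1.0000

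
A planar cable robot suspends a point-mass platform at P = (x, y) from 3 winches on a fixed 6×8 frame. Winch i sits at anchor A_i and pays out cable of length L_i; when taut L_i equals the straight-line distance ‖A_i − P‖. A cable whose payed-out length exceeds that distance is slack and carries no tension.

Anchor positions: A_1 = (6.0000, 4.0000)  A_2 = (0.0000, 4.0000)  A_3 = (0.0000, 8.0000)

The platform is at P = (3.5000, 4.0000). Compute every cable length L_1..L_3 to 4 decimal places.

(2.5000, 3.5000, 5.3151)

L_1: Δ = A_1−P = (2.5000, 0.0000) → ‖Δ‖ = √6.2500 = 2.5000
L_2: Δ = A_2−P = (-3.5000, 0.0000) → ‖Δ‖ = √12.2500 = 3.5000
L_3: Δ = A_3−P = (-3.5000, 4.0000) → ‖Δ‖ = √28.2500 = 5.3151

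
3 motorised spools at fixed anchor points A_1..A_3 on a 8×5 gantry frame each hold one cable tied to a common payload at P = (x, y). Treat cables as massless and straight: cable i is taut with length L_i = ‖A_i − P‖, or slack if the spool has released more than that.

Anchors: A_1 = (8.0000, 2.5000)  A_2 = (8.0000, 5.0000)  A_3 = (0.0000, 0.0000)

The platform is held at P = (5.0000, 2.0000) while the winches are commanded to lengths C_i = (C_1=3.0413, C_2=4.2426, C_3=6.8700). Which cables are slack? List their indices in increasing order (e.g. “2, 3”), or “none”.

cable 1: √((3.0000)²+(0.5000)²)=3.0414, C_1=3.0413: taut
cable 2: √((3.0000)²+(3.0000)²)=4.2426, C_2=4.2426: taut
cable 3: √((-5.0000)²+(-2.0000)²)=5.3852, C_3=6.8700: slack

3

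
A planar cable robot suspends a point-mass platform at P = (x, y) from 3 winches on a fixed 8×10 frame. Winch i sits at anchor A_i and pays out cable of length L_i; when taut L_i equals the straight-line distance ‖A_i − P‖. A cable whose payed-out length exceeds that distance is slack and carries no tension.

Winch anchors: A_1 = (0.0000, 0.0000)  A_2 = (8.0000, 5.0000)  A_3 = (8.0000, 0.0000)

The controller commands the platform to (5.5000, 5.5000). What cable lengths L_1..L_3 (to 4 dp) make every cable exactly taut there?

L_1: Δ = A_1−P = (-5.5000, -5.5000) → ‖Δ‖ = √60.5000 = 7.7782
L_2: Δ = A_2−P = (2.5000, -0.5000) → ‖Δ‖ = √6.5000 = 2.5495
L_3: Δ = A_3−P = (2.5000, -5.5000) → ‖Δ‖ = √36.5000 = 6.0415

(7.7782, 2.5495, 6.0415)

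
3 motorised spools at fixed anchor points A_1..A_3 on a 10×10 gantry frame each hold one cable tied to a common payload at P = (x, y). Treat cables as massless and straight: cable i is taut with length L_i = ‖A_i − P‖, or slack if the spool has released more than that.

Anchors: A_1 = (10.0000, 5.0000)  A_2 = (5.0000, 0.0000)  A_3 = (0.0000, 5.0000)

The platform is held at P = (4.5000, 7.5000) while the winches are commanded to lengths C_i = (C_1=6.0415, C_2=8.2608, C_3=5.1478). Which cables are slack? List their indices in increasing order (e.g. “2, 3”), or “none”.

cable 1: L_1 = ‖A_1−P‖ = 6.0415;  C_1 = 6.0415 → taut
cable 2: L_2 = ‖A_2−P‖ = 7.5166;  C_2 = 8.2608 → slack
cable 3: L_3 = ‖A_3−P‖ = 5.1478;  C_3 = 5.1478 → taut

2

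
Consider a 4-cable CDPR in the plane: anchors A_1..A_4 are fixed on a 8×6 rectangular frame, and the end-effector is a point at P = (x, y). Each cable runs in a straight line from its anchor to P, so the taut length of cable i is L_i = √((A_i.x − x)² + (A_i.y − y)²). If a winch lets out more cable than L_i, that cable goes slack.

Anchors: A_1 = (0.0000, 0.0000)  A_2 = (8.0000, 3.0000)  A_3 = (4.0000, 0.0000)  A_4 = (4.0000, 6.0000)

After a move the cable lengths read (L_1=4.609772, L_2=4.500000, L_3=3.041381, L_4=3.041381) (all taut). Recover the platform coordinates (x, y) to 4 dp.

(3.5000, 3.0000)

expand ‖A_i−P‖²=L_i² and subtract eq 1 (c_i ≔ ‖A_i‖²−L_i²)
c_1 = 0.0000+0.0000−21.2500 = -21.2500
eq1−eq2 → [-16.0000  -6.0000]·P = -74.0000
eq1−eq3 → [-8.0000  0.0000]·P = -28.0000
eq1−eq4 → [-8.0000  -12.0000]·P = -64.0000
2×2 solve → P = (3.5000, 3.0000)
check cable 4: ‖A_4−P‖² = 9.2500 ≈ L_4² = 9.2500 ✓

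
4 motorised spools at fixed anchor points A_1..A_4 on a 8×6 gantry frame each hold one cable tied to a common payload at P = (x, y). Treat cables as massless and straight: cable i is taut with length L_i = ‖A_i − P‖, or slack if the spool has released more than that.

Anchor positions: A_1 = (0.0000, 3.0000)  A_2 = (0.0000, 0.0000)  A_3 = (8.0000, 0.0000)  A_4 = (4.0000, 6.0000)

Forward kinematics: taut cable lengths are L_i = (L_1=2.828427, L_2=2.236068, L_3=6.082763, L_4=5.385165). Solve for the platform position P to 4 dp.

expand ‖A_i−P‖²=L_i² and subtract eq 1 (c_i ≔ ‖A_i‖²−L_i²)
c_1 = 0.0000+9.0000−8.0000 = 1.0000
eq1−eq2 → [0.0000  6.0000]·P = 6.0000
eq1−eq3 → [-16.0000  6.0000]·P = -26.0000
eq1−eq4 → [-8.0000  -6.0000]·P = -22.0000
2×2 solve → P = (2.0000, 1.0000)
check cable 4: ‖A_4−P‖² = 29.0000 ≈ L_4² = 29.0000 ✓

(2.0000, 1.0000)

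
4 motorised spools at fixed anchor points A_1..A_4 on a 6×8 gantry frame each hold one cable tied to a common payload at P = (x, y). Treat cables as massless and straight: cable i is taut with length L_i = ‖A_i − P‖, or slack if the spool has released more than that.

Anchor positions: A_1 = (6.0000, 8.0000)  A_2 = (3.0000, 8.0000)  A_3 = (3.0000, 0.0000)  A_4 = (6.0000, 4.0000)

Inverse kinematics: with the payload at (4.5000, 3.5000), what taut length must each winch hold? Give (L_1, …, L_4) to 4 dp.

(4.7434, 4.7434, 3.8079, 1.5811)

L_1 = √((6.0000−4.5000)² + (8.0000−3.5000)²) = 4.7434
L_2 = √((3.0000−4.5000)² + (8.0000−3.5000)²) = 4.7434
L_3 = √((3.0000−4.5000)² + (0.0000−3.5000)²) = 3.8079
L_4 = √((6.0000−4.5000)² + (4.0000−3.5000)²) = 1.5811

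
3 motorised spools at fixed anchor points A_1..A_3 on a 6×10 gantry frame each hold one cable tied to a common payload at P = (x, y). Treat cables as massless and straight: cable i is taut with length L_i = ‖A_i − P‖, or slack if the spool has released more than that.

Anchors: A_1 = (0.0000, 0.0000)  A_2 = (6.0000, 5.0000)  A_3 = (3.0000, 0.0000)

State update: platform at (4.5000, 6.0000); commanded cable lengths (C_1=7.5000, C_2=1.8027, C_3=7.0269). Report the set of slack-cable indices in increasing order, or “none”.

i=1: geometric 7.5000 vs commanded 7.5000 ⇒ taut
i=2: geometric 1.8028 vs commanded 1.8027 ⇒ taut
i=3: geometric 6.1847 vs commanded 7.0269 ⇒ slack

3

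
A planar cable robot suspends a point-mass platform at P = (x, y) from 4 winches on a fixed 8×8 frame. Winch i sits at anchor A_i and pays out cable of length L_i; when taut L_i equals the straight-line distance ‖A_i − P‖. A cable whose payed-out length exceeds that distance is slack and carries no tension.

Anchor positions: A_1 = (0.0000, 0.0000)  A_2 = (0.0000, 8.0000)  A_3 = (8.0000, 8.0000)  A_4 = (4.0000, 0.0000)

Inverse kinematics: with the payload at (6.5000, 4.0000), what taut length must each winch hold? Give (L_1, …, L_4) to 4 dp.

cable 1: Δx=-6.5000, Δy=-4.0000; L_1 = √(Δx²+Δy²) = 7.6322
cable 2: Δx=-6.5000, Δy=4.0000; L_2 = √(Δx²+Δy²) = 7.6322
cable 3: Δx=1.5000, Δy=4.0000; L_3 = √(Δx²+Δy²) = 4.2720
cable 4: Δx=-2.5000, Δy=-4.0000; L_4 = √(Δx²+Δy²) = 4.7170

(7.6322, 7.6322, 4.2720, 4.7170)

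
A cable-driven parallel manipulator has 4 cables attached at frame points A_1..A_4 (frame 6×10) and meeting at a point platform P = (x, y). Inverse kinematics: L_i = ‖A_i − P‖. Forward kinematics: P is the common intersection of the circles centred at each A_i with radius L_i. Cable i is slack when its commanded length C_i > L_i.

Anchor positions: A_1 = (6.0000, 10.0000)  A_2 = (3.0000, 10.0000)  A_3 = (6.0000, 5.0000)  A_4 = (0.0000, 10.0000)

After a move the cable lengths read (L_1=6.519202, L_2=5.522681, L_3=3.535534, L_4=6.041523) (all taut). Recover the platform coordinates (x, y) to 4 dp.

circle eqns → linear via eq_j − eq_1; set k_j = A_j·A_j − L_j²
k_1 = 36.0000+100.0000−42.5000 = 93.5000
6.0000·x + 0.0000·y = k_1−k_2 = 15.0000
0.0000·x + 10.0000·y = k_1−k_3 = 45.0000
12.0000·x + 0.0000·y = k_1−k_4 = 30.0000
solve first two rows → x=2.5000, y=4.5000
check cable 4: ‖A_4−P‖² = 36.5000 ≈ L_4² = 36.5000 ✓

(2.5000, 4.5000)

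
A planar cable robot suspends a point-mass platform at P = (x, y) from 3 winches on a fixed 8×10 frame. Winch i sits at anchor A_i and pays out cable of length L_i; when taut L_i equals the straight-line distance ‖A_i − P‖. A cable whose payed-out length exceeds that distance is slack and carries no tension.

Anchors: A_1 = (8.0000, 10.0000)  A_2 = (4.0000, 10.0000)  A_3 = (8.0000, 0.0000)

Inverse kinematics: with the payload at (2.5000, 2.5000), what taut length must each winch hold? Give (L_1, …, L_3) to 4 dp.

L_1 = √((8.0000−2.5000)² + (10.0000−2.5000)²) = 9.3005
L_2 = √((4.0000−2.5000)² + (10.0000−2.5000)²) = 7.6485
L_3 = √((8.0000−2.5000)² + (0.0000−2.5000)²) = 6.0415

(9.3005, 7.6485, 6.0415)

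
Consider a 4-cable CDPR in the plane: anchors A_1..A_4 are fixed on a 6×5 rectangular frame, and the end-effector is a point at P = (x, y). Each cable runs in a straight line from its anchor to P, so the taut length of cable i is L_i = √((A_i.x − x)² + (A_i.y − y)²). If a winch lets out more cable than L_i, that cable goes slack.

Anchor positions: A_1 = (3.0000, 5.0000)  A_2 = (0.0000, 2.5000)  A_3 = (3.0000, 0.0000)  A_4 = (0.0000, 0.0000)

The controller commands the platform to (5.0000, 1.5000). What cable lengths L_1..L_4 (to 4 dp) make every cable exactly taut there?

L_1: Δ = A_1−P = (-2.0000, 3.5000) → ‖Δ‖ = √16.2500 = 4.0311
L_2: Δ = A_2−P = (-5.0000, 1.0000) → ‖Δ‖ = √26.0000 = 5.0990
L_3: Δ = A_3−P = (-2.0000, -1.5000) → ‖Δ‖ = √6.2500 = 2.5000
L_4: Δ = A_4−P = (-5.0000, -1.5000) → ‖Δ‖ = √27.2500 = 5.2202

(4.0311, 5.0990, 2.5000, 5.2202)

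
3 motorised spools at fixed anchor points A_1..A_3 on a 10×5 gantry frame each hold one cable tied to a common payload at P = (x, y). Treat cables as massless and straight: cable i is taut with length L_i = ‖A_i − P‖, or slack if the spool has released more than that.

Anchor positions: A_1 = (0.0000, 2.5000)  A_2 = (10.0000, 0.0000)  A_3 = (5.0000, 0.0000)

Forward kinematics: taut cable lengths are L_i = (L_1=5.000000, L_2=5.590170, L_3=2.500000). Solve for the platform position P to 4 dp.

each cable: (A_i−P)·(A_i−P) = L_i²; let c_i = ‖A_i‖²−L_i²
c_1 = 0.0000+6.2500−25.0000 = -18.7500
row 1: -20.0000x + 5.0000y = -87.5000  (c_2=68.7500)
row 2: -10.0000x + 5.0000y = -37.5000  (c_3=18.7500)
Cramer on rows 1–2 → x = 5.0000, y = 2.5000

(5.0000, 2.5000)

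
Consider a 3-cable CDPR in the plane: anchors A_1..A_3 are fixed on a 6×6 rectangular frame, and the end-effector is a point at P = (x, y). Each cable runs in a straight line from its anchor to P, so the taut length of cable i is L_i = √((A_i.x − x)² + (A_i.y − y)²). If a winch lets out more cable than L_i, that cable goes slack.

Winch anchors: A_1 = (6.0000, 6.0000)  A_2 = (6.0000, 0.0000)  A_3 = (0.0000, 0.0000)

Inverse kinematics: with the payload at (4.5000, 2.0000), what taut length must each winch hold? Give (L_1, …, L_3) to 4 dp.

(4.2720, 2.5000, 4.9244)

cable 1: Δx=1.5000, Δy=4.0000; L_1 = √(Δx²+Δy²) = 4.2720
cable 2: Δx=1.5000, Δy=-2.0000; L_2 = √(Δx²+Δy²) = 2.5000
cable 3: Δx=-4.5000, Δy=-2.0000; L_3 = √(Δx²+Δy²) = 4.9244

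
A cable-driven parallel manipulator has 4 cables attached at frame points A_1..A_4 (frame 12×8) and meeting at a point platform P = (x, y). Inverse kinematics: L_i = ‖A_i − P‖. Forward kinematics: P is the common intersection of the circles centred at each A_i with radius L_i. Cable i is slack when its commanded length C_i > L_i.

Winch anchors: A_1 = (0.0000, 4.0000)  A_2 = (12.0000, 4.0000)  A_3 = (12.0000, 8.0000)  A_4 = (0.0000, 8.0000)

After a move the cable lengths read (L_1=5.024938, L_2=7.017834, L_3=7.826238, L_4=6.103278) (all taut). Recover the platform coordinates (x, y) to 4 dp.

(5.0000, 4.5000)

circle eqns → linear via eq_j − eq_1; set k_j = A_j·A_j − L_j²
k_1 = 0.0000+16.0000−25.2500 = -9.2500
-24.0000·x + 0.0000·y = k_1−k_2 = -120.0000
-24.0000·x − 8.0000·y = k_1−k_3 = -156.0000
0.0000·x − 8.0000·y = k_1−k_4 = -36.0000
solve first two rows → x=5.0000, y=4.5000
check cable 4: ‖A_4−P‖² = 37.2500 ≈ L_4² = 37.2500 ✓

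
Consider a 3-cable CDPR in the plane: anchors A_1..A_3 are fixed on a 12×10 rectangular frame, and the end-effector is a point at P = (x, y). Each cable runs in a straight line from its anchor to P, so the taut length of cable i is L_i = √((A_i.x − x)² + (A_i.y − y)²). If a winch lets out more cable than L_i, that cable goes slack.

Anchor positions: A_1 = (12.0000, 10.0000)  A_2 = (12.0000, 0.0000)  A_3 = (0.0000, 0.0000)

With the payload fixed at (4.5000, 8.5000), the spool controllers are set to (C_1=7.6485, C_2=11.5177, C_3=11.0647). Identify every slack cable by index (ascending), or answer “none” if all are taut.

cable 1: L_1 = ‖A_1−P‖ = 7.6485;  C_1 = 7.6485 → taut
cable 2: L_2 = ‖A_2−P‖ = 11.3358;  C_2 = 11.5177 → slack
cable 3: L_3 = ‖A_3−P‖ = 9.6177;  C_3 = 11.0647 → slack

2, 3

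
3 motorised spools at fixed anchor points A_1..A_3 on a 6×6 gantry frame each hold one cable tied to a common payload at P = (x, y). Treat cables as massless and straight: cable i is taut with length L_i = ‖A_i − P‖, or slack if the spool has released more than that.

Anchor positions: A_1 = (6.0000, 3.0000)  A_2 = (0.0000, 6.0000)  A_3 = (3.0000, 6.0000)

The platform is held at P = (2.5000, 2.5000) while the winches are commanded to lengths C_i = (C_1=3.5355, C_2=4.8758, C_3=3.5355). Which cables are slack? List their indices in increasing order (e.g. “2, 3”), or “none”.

2

i=1: geometric 3.5355 vs commanded 3.5355 ⇒ taut
i=2: geometric 4.3012 vs commanded 4.8758 ⇒ slack
i=3: geometric 3.5355 vs commanded 3.5355 ⇒ taut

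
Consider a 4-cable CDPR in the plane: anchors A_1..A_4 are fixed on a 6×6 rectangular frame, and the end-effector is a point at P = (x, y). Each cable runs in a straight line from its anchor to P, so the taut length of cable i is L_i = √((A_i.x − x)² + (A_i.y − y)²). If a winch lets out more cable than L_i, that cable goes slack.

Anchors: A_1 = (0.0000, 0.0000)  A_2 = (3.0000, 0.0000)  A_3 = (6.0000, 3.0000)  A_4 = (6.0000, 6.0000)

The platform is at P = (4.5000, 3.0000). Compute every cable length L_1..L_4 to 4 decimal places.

L_1: Δ = A_1−P = (-4.5000, -3.0000) → ‖Δ‖ = √29.2500 = 5.4083
L_2: Δ = A_2−P = (-1.5000, -3.0000) → ‖Δ‖ = √11.2500 = 3.3541
L_3: Δ = A_3−P = (1.5000, 0.0000) → ‖Δ‖ = √2.2500 = 1.5000
L_4: Δ = A_4−P = (1.5000, 3.0000) → ‖Δ‖ = √11.2500 = 3.3541

(5.4083, 3.3541, 1.5000, 3.3541)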